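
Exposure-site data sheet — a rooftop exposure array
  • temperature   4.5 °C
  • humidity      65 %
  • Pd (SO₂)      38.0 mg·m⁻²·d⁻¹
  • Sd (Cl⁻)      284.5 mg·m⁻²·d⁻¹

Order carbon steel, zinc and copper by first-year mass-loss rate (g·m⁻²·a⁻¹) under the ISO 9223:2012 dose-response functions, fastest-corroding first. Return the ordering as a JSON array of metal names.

["carbon steel", "zinc", "copper"]

carbon steel: temperature factor f = +0.150·(-5.5) = -0.8250
  SO₂ term: 1.77·38.0^0.52·exp(0.02·65-0.8250) = 18.87
  Sd branch = 0.102·Sd^0.62·e^(0.033·RH+0.04·T) = 34.66 μm/a
  sum: 18.87 + 34.66 → r_corr = 53.53 μm/a
  mass loss = 53.53 μm/a × 7.85 g/cm³ = 420.2 g·m⁻²·a⁻¹
zinc: T≤10 °C ⇒ hinge +0.038·(4.5−10) = -0.2090
  Pd branch = 0.0129·Pd^0.44·e^(0.046·RH+f) = 1.031 μm/a
  Sd branch = 0.0175·Sd^0.57·e^(0.008·RH+0.085·T) = 1.081 μm/a
  sum: 1.031 + 1.081 → r_corr = 2.112 μm/a
  mass loss = 2.112 μm/a × 7.14 g/cm³ = 15.08 g·m⁻²·a⁻¹
copper: T≤10 °C ⇒ hinge +0.126·(4.5−10) = -0.6930
  SO₂ term: 0.0053·38.0^0.26·exp(0.059·65-0.6930) = 0.3159
  Cl⁻ term: 0.01025·284.5^0.27·exp(0.036·65+0.049·4.5) = 0.61
  r_corr = 0.3159 + 0.61 = 0.9259 μm/a
  mass loss = 0.9259 μm/a × 8.96 g/cm³ = 8.296 g·m⁻²·a⁻¹
Ordering by g·m⁻²·a⁻¹: carbon steel (420) > zinc (15.1) > copper (8.3)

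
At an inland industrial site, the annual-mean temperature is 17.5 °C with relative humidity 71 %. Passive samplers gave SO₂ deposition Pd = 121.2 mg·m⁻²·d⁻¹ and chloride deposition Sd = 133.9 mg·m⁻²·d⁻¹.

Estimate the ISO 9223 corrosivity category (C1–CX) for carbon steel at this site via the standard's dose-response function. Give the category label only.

C5

carbon steel: temperature factor f = -0.054·(7.5) = -0.4050
  SO₂ term: 1.77·121.2^0.52·exp(0.02·71-0.4050) = 59.18
  Cl⁻ term: 0.102·133.9^0.62·exp(0.033·71+0.04·17.5) = 44.54
  sum: 59.18 + 44.54 → r_corr = 103.7 μm/a
Category bounds: 80…200 μm/a bracket r_corr ⇒ C5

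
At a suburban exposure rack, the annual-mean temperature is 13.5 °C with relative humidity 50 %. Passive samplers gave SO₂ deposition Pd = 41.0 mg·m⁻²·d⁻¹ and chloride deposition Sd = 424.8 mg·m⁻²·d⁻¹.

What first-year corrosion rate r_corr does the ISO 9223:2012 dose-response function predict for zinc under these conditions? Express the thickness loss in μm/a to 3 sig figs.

zinc: temperature factor f = -0.071·(3.5) = -0.2485
  Pd branch = 0.0129·Pd^0.44·e^(0.046·RH+f) = 0.5142 μm/a
  Sd branch = 0.0175·Sd^0.57·e^(0.008·RH+0.085·T) = 2.589 μm/a
  sum: 0.5142 + 2.589 → r_corr = 3.103 μm/a

r_corr = 3.10 μm/a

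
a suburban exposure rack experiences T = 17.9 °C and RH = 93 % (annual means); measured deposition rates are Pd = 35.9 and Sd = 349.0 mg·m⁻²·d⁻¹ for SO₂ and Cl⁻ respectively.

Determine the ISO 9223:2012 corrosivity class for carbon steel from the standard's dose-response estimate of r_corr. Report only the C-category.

carbon steel: T>10 °C ⇒ hinge -0.054·(17.9−10) = -0.4266
  sulphur-dioxide contribution → 47.77 μm/a
  chloride contribution → 169.4 μm/a
  total first-year rate 217.2 μm/a
217 μm/a falls in (200, 700] for carbon steel → category CX

CX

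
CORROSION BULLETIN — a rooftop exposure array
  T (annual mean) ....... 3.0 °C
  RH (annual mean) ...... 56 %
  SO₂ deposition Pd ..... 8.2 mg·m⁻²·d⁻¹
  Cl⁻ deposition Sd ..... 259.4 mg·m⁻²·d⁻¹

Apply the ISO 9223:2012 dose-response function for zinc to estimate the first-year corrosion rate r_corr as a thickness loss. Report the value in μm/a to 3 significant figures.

r_corr = 1.17 μm/a

zinc: f(T) = +0.038·(T−10) [T≤10 °C] = -0.2660
  SO₂ term: 0.0129·8.2^0.44·exp(0.046·56-0.2660) = 0.328
  Sd branch = 0.0175·Sd^0.57·e^(0.008·RH+0.085·T) = 0.8401 μm/a
  r_corr = 0.328 + 0.8401 = 1.168 μm/a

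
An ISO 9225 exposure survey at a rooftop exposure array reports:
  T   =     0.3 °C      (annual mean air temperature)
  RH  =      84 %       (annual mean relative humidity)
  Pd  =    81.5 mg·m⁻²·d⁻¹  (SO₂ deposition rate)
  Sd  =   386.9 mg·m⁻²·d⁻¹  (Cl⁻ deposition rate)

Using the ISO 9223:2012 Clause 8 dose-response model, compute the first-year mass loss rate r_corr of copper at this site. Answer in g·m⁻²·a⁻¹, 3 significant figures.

copper: f(T) = +0.126·(T−10) [T≤10 °C] = -1.2222
  SO₂ term: 0.0053·81.5^0.26·exp(0.059·84-1.2222) = 0.6962
  Cl⁻ term: 0.01025·386.9^0.27·exp(0.036·84+0.049·0.3) = 1.069
  r_corr = 0.6962 + 1.069 = 1.765 μm/a
Convert to mass loss: 1.765 μm/a × 8.96 g/cm³ = 15.82 g·m⁻²·a⁻¹

r_corr = 15.8 g·m⁻²·a⁻¹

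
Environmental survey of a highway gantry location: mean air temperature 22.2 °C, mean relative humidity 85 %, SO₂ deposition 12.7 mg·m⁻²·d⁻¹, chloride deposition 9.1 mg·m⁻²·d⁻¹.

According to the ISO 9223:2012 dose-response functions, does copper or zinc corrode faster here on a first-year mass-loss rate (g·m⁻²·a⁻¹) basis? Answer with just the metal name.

copper

copper: f(T) = -0.080·(T−10) [T>10 °C] = -0.9760
  SO₂ term: 0.0053·12.7^0.26·exp(0.059·85-0.9760) = 0.5826
  Sd branch = 0.01025·Sd^0.27·e^(0.036·RH+0.049·T) = 1.178 μm/a
  r_corr = 0.5826 + 1.178 = 1.76 μm/a
  mass loss = 1.76 μm/a × 8.96 g/cm³ = 15.77 g·m⁻²·a⁻¹
zinc: temperature factor f = -0.071·(12.2) = -0.8662
  SO₂ term: 0.0129·12.7^0.44·exp(0.046·85-0.8662) = 0.8283
  Cl⁻ term: 0.0175·9.1^0.57·exp(0.008·85+0.085·22.2) = 0.8026
  sum: 0.8283 + 0.8026 → r_corr = 1.631 μm/a
  mass loss = 1.631 μm/a × 7.14 g/cm³ = 11.64 g·m⁻²·a⁻¹
Ordering by g·m⁻²·a⁻¹: copper (15.8) > zinc (11.6)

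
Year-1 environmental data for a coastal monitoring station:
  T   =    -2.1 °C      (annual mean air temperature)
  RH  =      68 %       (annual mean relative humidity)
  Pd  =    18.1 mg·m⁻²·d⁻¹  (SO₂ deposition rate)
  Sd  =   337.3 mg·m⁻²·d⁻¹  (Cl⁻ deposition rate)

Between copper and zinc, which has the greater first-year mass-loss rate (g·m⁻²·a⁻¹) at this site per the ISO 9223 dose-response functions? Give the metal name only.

copper: temperature factor f = +0.126·(-12.1) = -1.5246
  SO₂ term: 0.0053·18.1^0.26·exp(0.059·68-1.5246) = 0.1354
  Cl⁻ term: 0.01025·337.3^0.27·exp(0.036·68+0.049·-2.1) = 0.5149
  r_corr = 0.1354 + 0.5149 = 0.6503 μm/a
  mass loss = 0.6503 μm/a × 8.96 g/cm³ = 5.827 g·m⁻²·a⁻¹
zinc: f(T) = +0.038·(T−10) [T≤10 °C] = -0.4598
  Pd branch = 0.0129·Pd^0.44·e^(0.046·RH+f) = 0.6649 μm/a
  Sd branch = 0.0175·Sd^0.57·e^(0.008·RH+0.085·T) = 0.6962 μm/a
  r_corr = 0.6649 + 0.6962 = 1.361 μm/a
  mass loss = 1.361 μm/a × 7.14 g/cm³ = 9.718 g·m⁻²·a⁻¹
Ordering by g·m⁻²·a⁻¹: zinc (9.72) > copper (5.83)

zinc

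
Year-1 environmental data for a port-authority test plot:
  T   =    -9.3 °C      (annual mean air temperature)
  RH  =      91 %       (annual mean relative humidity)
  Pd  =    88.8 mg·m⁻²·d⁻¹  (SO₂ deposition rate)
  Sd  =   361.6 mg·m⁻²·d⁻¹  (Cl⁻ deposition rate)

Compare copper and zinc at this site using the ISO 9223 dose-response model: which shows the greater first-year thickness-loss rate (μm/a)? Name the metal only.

copper: T≤10 °C ⇒ hinge +0.126·(-9.3−10) = -2.4318
  Pd branch = 0.0053·Pd^0.26·e^(0.059·RH+f) = 0.321 μm/a
  Sd branch = 0.01025·Sd^0.27·e^(0.036·RH+0.049·T) = 0.8439 μm/a
  sum: 0.321 + 0.8439 → r_corr = 1.165 μm/a
zinc: T≤10 °C ⇒ hinge +0.038·(-9.3−10) = -0.7334
  SO₂ term: 0.0129·88.8^0.44·exp(0.046·91-0.7334) = 2.933
  Cl⁻ term: 0.0175·361.6^0.57·exp(0.008·91+0.085·-9.3) = 0.4722
  r_corr = 2.933 + 0.4722 = 3.405 μm/a
Ordering by μm/a: zinc (3.41) > copper (1.16)

zinc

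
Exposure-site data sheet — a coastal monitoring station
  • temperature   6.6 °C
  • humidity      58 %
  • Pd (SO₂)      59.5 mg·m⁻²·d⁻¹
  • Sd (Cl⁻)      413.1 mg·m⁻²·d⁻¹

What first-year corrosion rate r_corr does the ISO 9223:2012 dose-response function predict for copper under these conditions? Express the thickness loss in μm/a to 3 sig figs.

r_corr = 0.887 μm/a

copper: T≤10 °C ⇒ hinge +0.126·(6.6−10) = -0.4284
  SO₂ term: 0.0053·59.5^0.26·exp(0.059·58-0.4284) = 0.306
  Sd branch = 0.01025·Sd^0.27·e^(0.036·RH+0.049·T) = 0.5812 μm/a
  sum: 0.306 + 0.5812 → r_corr = 0.8872 μm/a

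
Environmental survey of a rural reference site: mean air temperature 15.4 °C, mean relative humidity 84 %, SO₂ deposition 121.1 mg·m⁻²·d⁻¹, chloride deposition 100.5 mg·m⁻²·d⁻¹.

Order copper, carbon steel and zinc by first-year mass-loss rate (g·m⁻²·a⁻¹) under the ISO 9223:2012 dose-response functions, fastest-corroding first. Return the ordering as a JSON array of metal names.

["carbon steel", "zinc", "copper"]

copper: f(T) = -0.080·(T−10) [T>10 °C] = -0.4320
  SO₂ term: 0.0053·121.1^0.26·exp(0.059·84-0.4320) = 1.701
  Cl⁻ term: 0.01025·100.5^0.27·exp(0.036·84+0.049·15.4) = 1.557
  sum: 1.701 + 1.557 → r_corr = 3.258 μm/a
  mass loss = 3.258 μm/a × 8.96 g/cm³ = 29.19 g·m⁻²·a⁻¹
carbon steel: temperature factor f = -0.054·(5.4) = -0.2916
  SO₂ term: 1.77·121.1^0.52·exp(0.02·84-0.2916) = 85.94
  Cl⁻ term: 0.102·100.5^0.62·exp(0.033·84+0.04·15.4) = 52.64
  r_corr = 85.94 + 52.64 = 138.6 μm/a
  mass loss = 138.6 μm/a × 7.85 g/cm³ = 1088 g·m⁻²·a⁻¹
zinc: T>10 °C ⇒ hinge -0.071·(15.4−10) = -0.3834
  SO₂ term: 0.0129·121.1^0.44·exp(0.046·84-0.3834) = 3.458
  Cl⁻ term: 0.0175·100.5^0.57·exp(0.008·84+0.085·15.4) = 1.756
  sum: 3.458 + 1.756 → r_corr = 5.214 μm/a
  mass loss = 5.214 μm/a × 7.14 g/cm³ = 37.23 g·m⁻²·a⁻¹
Ordering by g·m⁻²·a⁻¹: carbon steel (1090) > zinc (37.2) > copper (29.2)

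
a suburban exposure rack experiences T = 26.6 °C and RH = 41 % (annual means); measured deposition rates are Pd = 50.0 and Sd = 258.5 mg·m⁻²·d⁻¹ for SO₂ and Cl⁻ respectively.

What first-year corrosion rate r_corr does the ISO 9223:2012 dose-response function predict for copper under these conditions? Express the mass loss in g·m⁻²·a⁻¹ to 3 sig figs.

copper: T>10 °C ⇒ hinge -0.080·(26.6−10) = -1.3280
  SO₂ term: 0.0053·50.0^0.26·exp(0.059·41-1.3280) = 0.04363
  Cl⁻ term: 0.01025·258.5^0.27·exp(0.036·41+0.049·26.6) = 0.7399
  sum: 0.04363 + 0.7399 → r_corr = 0.7835 μm/a
Convert to mass loss: 0.7835 μm/a × 8.96 g/cm³ = 7.02 g·m⁻²·a⁻¹

r_corr = 7.02 g·m⁻²·a⁻¹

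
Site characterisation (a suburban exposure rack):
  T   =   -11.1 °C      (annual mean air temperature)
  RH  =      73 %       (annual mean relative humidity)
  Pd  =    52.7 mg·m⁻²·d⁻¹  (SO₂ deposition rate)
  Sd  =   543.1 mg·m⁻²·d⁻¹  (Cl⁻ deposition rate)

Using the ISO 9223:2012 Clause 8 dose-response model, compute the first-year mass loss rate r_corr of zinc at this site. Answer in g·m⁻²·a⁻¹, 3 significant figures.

zinc: f(T) = +0.038·(T−10) [T≤10 °C] = -0.8018
  Pd branch = 0.0129·Pd^0.44·e^(0.046·RH+f) = 0.9513 μm/a
  Cl⁻ term: 0.0175·543.1^0.57·exp(0.008·73+0.085·-11.1) = 0.4424
  sum: 0.9513 + 0.4424 → r_corr = 1.394 μm/a
Convert to mass loss: 1.394 μm/a × 7.14 g/cm³ = 9.951 g·m⁻²·a⁻¹

r_corr = 9.95 g·m⁻²·a⁻¹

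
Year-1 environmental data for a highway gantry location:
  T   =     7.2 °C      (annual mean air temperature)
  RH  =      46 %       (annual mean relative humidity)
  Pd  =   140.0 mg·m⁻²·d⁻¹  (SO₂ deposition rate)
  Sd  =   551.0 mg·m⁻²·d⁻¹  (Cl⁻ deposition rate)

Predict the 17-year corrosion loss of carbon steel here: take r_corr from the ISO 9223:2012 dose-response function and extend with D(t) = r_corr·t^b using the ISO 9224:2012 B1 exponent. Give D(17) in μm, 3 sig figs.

D(17) = 305 μm

carbon steel: temperature factor f = +0.150·(-2.8) = -0.4200
  sulphur-dioxide contribution → 38.12 μm/a
  chloride contribution → 31.08 μm/a
  ⇒ r_corr(carbon steel) = 69.19 μm/a
Power-law: D(17) = r_corr · 17^0.523
  D(17) = 69.19 × 17^0.523 = 69.19 × 4.401 = 304.5 μm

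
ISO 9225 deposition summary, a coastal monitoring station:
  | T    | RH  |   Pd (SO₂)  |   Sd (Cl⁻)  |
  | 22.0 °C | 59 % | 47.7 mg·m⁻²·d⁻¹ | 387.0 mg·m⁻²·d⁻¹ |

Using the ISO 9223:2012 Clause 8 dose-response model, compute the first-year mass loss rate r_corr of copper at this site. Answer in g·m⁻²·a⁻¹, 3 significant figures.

copper: temperature factor f = -0.080·(12.0) = -0.9600
  Pd branch = 0.0053·Pd^0.26·e^(0.059·RH+f) = 0.1801 μm/a
  Sd branch = 0.01025·Sd^0.27·e^(0.036·RH+0.049·T) = 1.259 μm/a
  r_corr = 0.1801 + 1.259 = 1.439 μm/a
Convert to mass loss: 1.439 μm/a × 8.96 g/cm³ = 12.89 g·m⁻²·a⁻¹

r_corr = 12.9 g·m⁻²·a⁻¹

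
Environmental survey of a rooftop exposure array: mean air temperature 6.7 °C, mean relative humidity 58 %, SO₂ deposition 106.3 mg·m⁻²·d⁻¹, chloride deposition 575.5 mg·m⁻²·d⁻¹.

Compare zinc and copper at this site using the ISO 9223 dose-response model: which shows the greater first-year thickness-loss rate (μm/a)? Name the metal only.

zinc: f(T) = +0.038·(T−10) [T≤10 °C] = -0.1254
  Pd branch = 0.0129·Pd^0.44·e^(0.046·RH+f) = 1.278 μm/a
  Sd branch = 0.0175·Sd^0.57·e^(0.008·RH+0.085·T) = 1.841 μm/a
  r_corr = 1.278 + 1.841 = 3.119 μm/a
copper: T≤10 °C ⇒ hinge +0.126·(6.7−10) = -0.4158
  Pd branch = 0.0053·Pd^0.26·e^(0.059·RH+f) = 0.3604 μm/a
  Cl⁻ term: 0.01025·575.5^0.27·exp(0.036·58+0.049·6.7) = 0.6387
  r_corr = 0.3604 + 0.6387 = 0.9991 μm/a
Ordering by μm/a: zinc (3.12) > copper (0.999)

zinc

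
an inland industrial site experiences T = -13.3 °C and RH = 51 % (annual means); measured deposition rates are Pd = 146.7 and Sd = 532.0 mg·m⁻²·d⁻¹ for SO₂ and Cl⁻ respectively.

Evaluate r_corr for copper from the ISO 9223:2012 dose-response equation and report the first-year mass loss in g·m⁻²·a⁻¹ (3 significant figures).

r_corr = 1.82 g·m⁻²·a⁻¹

copper: T≤10 °C ⇒ hinge +0.126·(-13.3−10) = -2.9358
  SO₂ term: 0.0053·146.7^0.26·exp(0.059·51-2.9358) = 0.02086
  Cl⁻ term: 0.01025·532.0^0.27·exp(0.036·51+0.049·-13.3) = 0.1824
  r_corr = 0.02086 + 0.1824 = 0.2033 μm/a
Convert to mass loss: 0.2033 μm/a × 8.96 g/cm³ = 1.821 g·m⁻²·a⁻¹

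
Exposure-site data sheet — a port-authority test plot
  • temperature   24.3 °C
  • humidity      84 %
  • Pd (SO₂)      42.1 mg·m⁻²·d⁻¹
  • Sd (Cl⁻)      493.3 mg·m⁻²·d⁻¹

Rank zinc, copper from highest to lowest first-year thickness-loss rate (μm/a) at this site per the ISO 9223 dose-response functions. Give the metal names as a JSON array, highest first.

["zinc", "copper"]

zinc: T>10 °C ⇒ hinge -0.071·(24.3−10) = -1.0153
  sulphur-dioxide contribution → 1.155 μm/a
  chloride contribution → 9.268 μm/a
  ⇒ r_corr(zinc) = 10.42 μm/a
copper: temperature factor f = -0.080·(14.3) = -1.1440
  sulphur-dioxide contribution → 0.634 μm/a
  chloride contribution → 3.701 μm/a
  total first-year rate 4.335 μm/a
Ordering by μm/a: zinc (10.4) > copper (4.33)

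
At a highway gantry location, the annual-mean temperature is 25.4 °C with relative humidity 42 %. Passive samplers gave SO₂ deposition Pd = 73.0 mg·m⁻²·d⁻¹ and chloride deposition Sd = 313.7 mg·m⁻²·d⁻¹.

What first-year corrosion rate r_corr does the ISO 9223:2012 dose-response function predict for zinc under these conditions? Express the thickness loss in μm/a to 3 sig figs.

r_corr = 5.82 μm/a

zinc: f(T) = -0.071·(T−10) [T>10 °C] = -1.0934
  sulphur-dioxide contribution → 0.1971 μm/a
  chloride contribution → 5.618 μm/a
  ⇒ r_corr(zinc) = 5.816 μm/a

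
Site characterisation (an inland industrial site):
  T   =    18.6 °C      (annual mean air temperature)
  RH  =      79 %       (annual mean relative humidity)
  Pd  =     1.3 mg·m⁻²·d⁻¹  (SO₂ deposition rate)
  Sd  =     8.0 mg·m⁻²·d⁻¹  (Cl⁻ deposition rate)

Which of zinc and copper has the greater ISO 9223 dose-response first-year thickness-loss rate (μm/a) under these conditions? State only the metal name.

copper

zinc: temperature factor f = -0.071·(8.6) = -0.6106
  Pd branch = 0.0129·Pd^0.44·e^(0.046·RH+f) = 0.2977 μm/a
  Sd branch = 0.0175·Sd^0.57·e^(0.008·RH+0.085·T) = 0.5235 μm/a
  r_corr = 0.2977 + 0.5235 = 0.8212 μm/a
copper: T>10 °C ⇒ hinge -0.080·(18.6−10) = -0.6880
  SO₂ term: 0.0053·1.3^0.26·exp(0.059·79-0.6880) = 0.3015
  Cl⁻ term: 0.01025·8.0^0.27·exp(0.036·79+0.049·18.6) = 0.7683
  r_corr = 0.3015 + 0.7683 = 1.07 μm/a
Ordering by μm/a: copper (1.07) > zinc (0.821)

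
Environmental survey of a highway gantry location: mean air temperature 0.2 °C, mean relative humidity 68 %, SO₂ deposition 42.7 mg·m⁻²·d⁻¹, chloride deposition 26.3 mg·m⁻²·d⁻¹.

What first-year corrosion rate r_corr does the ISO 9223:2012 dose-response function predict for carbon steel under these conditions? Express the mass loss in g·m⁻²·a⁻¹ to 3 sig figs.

r_corr = 145 g·m⁻²·a⁻¹

carbon steel: T≤10 °C ⇒ hinge +0.150·(0.2−10) = -1.4700
  SO₂ term: 1.77·42.7^0.52·exp(0.02·68-1.4700) = 11.17
  Cl⁻ term: 0.102·26.3^0.62·exp(0.033·68+0.04·0.2) = 7.362
  r_corr = 11.17 + 7.362 = 18.53 μm/a
Convert to mass loss: 18.53 μm/a × 7.85 g/cm³ = 145.5 g·m⁻²·a⁻¹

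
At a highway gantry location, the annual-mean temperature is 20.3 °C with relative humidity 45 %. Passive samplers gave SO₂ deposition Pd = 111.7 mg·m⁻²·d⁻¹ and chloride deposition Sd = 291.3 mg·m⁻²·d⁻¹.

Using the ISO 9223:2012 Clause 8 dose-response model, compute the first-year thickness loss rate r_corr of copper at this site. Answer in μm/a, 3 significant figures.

copper: temperature factor f = -0.080·(10.3) = -0.8240
  sulphur-dioxide contribution → 0.1127 μm/a
  chloride contribution → 0.6481 μm/a
  total first-year rate 0.7608 μm/a

r_corr = 0.761 μm/a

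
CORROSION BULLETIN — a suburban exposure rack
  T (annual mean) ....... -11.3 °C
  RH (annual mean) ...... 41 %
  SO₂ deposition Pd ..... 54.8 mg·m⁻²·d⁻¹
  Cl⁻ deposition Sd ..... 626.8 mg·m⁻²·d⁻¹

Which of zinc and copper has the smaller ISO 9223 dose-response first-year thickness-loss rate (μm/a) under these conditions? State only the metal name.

copper

zinc: f(T) = +0.038·(T−10) [T≤10 °C] = -0.8094
  SO₂ term: 0.0129·54.8^0.44·exp(0.046·41-0.8094) = 0.2204
  Sd branch = 0.0175·Sd^0.57·e^(0.008·RH+0.085·T) = 0.3654 μm/a
  r_corr = 0.2204 + 0.3654 = 0.5858 μm/a
copper: f(T) = +0.126·(T−10) [T≤10 °C] = -2.6838
  SO₂ term: 0.0053·54.8^0.26·exp(0.059·41-2.6838) = 0.01152
  Sd branch = 0.01025·Sd^0.27·e^(0.036·RH+0.049·T) = 0.1467 μm/a
  sum: 0.01152 + 0.1467 → r_corr = 0.1582 μm/a
Ordering by μm/a: zinc (0.586) > copper (0.158)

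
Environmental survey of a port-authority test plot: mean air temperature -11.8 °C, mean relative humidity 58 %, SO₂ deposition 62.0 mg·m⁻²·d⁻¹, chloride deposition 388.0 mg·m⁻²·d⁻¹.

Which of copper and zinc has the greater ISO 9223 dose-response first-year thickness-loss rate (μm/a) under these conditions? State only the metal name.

copper: temperature factor f = +0.126·(-21.8) = -2.7468
  sulphur-dioxide contribution → 0.03045 μm/a
  chloride contribution → 0.232 μm/a
  total first-year rate 0.2624 μm/a
zinc: f(T) = +0.038·(T−10) [T≤10 °C] = -0.8284
  sulphur-dioxide contribution → 0.4991 μm/a
  chloride contribution → 0.3052 μm/a
  total first-year rate 0.8043 μm/a
Ordering by μm/a: zinc (0.804) > copper (0.262)

zinc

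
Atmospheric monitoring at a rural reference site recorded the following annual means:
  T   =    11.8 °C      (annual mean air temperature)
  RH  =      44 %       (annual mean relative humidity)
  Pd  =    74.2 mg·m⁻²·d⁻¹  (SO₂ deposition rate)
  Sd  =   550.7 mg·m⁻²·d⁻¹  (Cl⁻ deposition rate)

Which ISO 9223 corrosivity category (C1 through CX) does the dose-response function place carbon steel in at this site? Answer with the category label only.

carbon steel: T>10 °C ⇒ hinge -0.054·(11.8−10) = -0.0972
  sulphur-dioxide contribution → 36.35 μm/a
  chloride contribution → 34.96 μm/a
  total first-year rate 71.31 μm/a
ISO 9223 Table 2 (carbon steel): 50 < 71.3 ≤ 80 μm/a ⇒ C4

C4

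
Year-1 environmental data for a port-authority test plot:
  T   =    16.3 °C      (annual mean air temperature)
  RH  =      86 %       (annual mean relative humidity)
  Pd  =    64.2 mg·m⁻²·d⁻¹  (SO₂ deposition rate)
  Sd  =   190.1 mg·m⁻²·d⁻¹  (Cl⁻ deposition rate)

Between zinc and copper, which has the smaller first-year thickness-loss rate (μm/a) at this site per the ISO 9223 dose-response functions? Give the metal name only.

zinc: f(T) = -0.071·(T−10) [T>10 °C] = -0.4473
  sulphur-dioxide contribution → 2.69 μm/a
  chloride contribution → 2.771 μm/a
  total first-year rate 5.46 μm/a
copper: f(T) = -0.080·(T−10) [T>10 °C] = -0.5040
  sulphur-dioxide contribution → 1.51 μm/a
  chloride contribution → 2.077 μm/a
  ⇒ r_corr(copper) = 3.587 μm/a
Ordering by μm/a: zinc (5.46) > copper (3.59)

copper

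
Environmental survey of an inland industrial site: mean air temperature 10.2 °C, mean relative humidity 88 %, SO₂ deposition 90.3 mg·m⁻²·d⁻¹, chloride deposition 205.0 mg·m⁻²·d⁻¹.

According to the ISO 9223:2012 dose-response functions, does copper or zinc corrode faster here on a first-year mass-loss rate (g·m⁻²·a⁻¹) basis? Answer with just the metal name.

zinc

copper: T>10 °C ⇒ hinge -0.080·(10.2−10) = -0.0160
  SO₂ term: 0.0053·90.3^0.26·exp(0.059·88-0.0160) = 3.025
  Cl⁻ term: 0.01025·205.0^0.27·exp(0.036·88+0.049·10.2) = 1.69
  sum: 3.025 + 1.69 → r_corr = 4.714 μm/a
  mass loss = 4.714 μm/a × 8.96 g/cm³ = 42.24 g·m⁻²·a⁻¹
zinc: T>10 °C ⇒ hinge -0.071·(10.2−10) = -0.0142
  SO₂ term: 0.0129·90.3^0.44·exp(0.046·88-0.0142) = 5.284
  Sd branch = 0.0175·Sd^0.57·e^(0.008·RH+0.085·T) = 1.75 μm/a
  sum: 5.284 + 1.75 → r_corr = 7.034 μm/a
  mass loss = 7.034 μm/a × 7.14 g/cm³ = 50.22 g·m⁻²·a⁻¹
Ordering by g·m⁻²·a⁻¹: zinc (50.2) > copper (42.2)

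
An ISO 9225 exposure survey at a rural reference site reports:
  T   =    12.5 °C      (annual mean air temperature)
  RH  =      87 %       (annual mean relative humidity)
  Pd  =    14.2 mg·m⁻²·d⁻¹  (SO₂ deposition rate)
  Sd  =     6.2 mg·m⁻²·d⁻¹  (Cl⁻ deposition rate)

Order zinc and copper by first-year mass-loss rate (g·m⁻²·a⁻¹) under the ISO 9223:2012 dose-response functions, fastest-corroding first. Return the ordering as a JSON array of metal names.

zinc: f(T) = -0.071·(T−10) [T>10 °C] = -0.1775
  SO₂ term: 0.0129·14.2^0.44·exp(0.046·87-0.1775) = 1.899
  Cl⁻ term: 0.0175·6.2^0.57·exp(0.008·87+0.085·12.5) = 0.2873
  r_corr = 1.899 + 0.2873 = 2.186 μm/a
  mass loss = 2.186 μm/a × 7.14 g/cm³ = 15.61 g·m⁻²·a⁻¹
copper: T>10 °C ⇒ hinge -0.080·(12.5−10) = -0.2000
  Pd branch = 0.0053·Pd^0.26·e^(0.059·RH+f) = 1.466 μm/a
  Sd branch = 0.01025·Sd^0.27·e^(0.036·RH+0.049·T) = 0.7094 μm/a
  sum: 1.466 + 0.7094 → r_corr = 2.176 μm/a
  mass loss = 2.176 μm/a × 8.96 g/cm³ = 19.49 g·m⁻²·a⁻¹
Ordering by g·m⁻²·a⁻¹: copper (19.5) > zinc (15.6)

["copper", "zinc"]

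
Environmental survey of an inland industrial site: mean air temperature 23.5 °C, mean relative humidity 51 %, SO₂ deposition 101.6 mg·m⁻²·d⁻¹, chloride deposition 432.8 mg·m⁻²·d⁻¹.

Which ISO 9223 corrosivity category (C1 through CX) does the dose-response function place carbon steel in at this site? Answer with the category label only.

C5

carbon steel: f(T) = -0.054·(T−10) [T>10 °C] = -0.7290
  Pd branch = 1.77·Pd^0.52·e^(0.02·RH+f) = 26.18 μm/a
  Cl⁻ term: 0.102·432.8^0.62·exp(0.033·51+0.04·23.5) = 60.57
  r_corr = 26.18 + 60.57 = 86.75 μm/a
ISO 9223 Table 2 (carbon steel): 80 < 86.7 ≤ 200 μm/a ⇒ C5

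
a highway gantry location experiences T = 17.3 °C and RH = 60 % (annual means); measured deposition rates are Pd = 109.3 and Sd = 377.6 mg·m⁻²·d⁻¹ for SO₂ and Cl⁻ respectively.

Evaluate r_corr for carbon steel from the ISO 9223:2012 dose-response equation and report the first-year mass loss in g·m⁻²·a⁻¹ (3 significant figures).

carbon steel: f(T) = -0.054·(T−10) [T>10 °C] = -0.3942
  sulphur-dioxide contribution → 45.5 μm/a
  chloride contribution → 58.45 μm/a
  ⇒ r_corr(carbon steel) = 104 μm/a
Convert to mass loss: 104 μm/a × 7.85 g/cm³ = 816 g·m⁻²·a⁻¹

r_corr = 816 g·m⁻²·a⁻¹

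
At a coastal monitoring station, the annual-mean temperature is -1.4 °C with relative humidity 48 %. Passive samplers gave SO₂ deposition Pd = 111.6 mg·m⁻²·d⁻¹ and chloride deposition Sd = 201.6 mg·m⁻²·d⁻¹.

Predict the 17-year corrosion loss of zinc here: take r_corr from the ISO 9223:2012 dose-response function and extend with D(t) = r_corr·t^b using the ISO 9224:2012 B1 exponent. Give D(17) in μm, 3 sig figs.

zinc: f(T) = +0.038·(T−10) [T≤10 °C] = -0.4332
  sulphur-dioxide contribution → 0.6058 μm/a
  chloride contribution → 0.4696 μm/a
  ⇒ r_corr(zinc) = 1.075 μm/a
ISO 9224: D(t) = r_corr · t^b with b = 0.813 (zinc, B1)
  D(17) = 1.075 × 17^0.813 = 1.075 × 10.01 = 10.76 μm

D(17) = 10.8 μm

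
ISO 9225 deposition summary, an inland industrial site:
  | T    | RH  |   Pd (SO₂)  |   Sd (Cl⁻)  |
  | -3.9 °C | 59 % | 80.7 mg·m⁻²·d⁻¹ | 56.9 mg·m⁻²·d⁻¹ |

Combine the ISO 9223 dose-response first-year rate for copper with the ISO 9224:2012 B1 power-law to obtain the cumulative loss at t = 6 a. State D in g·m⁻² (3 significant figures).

copper: T≤10 °C ⇒ hinge +0.126·(-3.9−10) = -1.7514
  Pd branch = 0.0053·Pd^0.26·e^(0.059·RH+f) = 0.09359 μm/a
  Sd branch = 0.01025·Sd^0.27·e^(0.036·RH+0.049·T) = 0.2109 μm/a
  sum: 0.09359 + 0.2109 → r_corr = 0.3045 μm/a
Long-term exponent b (ISO 9224 Table 2, B1) = 0.667
  D(6) = 0.3045 × 6^0.667 = 0.3045 × 3.304 = 1.006 μm
  Mass loss = 1.006 μm × 8.96 g/cm³ = 9.013 g·m⁻²

D(6) = 9.01 g·m⁻²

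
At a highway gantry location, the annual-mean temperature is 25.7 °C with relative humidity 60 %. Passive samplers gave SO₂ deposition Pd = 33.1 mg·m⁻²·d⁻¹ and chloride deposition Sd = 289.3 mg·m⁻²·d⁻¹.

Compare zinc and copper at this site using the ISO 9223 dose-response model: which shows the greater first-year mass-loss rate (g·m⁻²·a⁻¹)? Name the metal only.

zinc: T>10 °C ⇒ hinge -0.071·(25.7−10) = -1.1147
  sulphur-dioxide contribution → 0.3118 μm/a
  chloride contribution → 6.356 μm/a
  total first-year rate 6.668 μm/a
  mass loss = 6.668 μm/a × 7.14 g/cm³ = 47.61 g·m⁻²·a⁻¹
copper: temperature factor f = -0.080·(15.7) = -1.2560
  sulphur-dioxide contribution → 0.1292 μm/a
  chloride contribution → 1.446 μm/a
  total first-year rate 1.576 μm/a
  mass loss = 1.576 μm/a × 8.96 g/cm³ = 14.12 g·m⁻²·a⁻¹
Ordering by g·m⁻²·a⁻¹: zinc (47.6) > copper (14.1)

zinc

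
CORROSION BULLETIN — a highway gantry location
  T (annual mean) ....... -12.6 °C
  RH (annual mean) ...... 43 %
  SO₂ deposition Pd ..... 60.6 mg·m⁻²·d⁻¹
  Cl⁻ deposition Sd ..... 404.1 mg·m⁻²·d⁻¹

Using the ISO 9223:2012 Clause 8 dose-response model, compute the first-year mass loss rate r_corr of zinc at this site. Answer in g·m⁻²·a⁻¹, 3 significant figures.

zinc: f(T) = +0.038·(T−10) [T≤10 °C] = -0.8588
  SO₂ term: 0.0129·60.6^0.44·exp(0.046·43-0.8588) = 0.2404
  Sd branch = 0.0175·Sd^0.57·e^(0.008·RH+0.085·T) = 0.2588 μm/a
  sum: 0.2404 + 0.2588 → r_corr = 0.4992 μm/a
Convert to mass loss: 0.4992 μm/a × 7.14 g/cm³ = 3.564 g·m⁻²·a⁻¹

r_corr = 3.56 g·m⁻²·a⁻¹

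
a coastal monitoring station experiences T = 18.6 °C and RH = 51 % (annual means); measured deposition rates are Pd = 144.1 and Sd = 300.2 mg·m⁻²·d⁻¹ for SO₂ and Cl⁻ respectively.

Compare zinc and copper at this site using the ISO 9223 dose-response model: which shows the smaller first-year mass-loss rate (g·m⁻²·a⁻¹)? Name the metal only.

zinc: f(T) = -0.071·(T−10) [T>10 °C] = -0.6106
  SO₂ term: 0.0129·144.1^0.44·exp(0.046·51-0.6106) = 0.6517
  Sd branch = 0.0175·Sd^0.57·e^(0.008·RH+0.085·T) = 3.303 μm/a
  sum: 0.6517 + 3.303 → r_corr = 3.955 μm/a
  mass loss = 3.955 μm/a × 7.14 g/cm³ = 28.24 g·m⁻²·a⁻¹
copper: temperature factor f = -0.080·(8.6) = -0.6880
  SO₂ term: 0.0053·144.1^0.26·exp(0.059·51-0.6880) = 0.1966
  Cl⁻ term: 0.01025·300.2^0.27·exp(0.036·51+0.049·18.6) = 0.7461
  sum: 0.1966 + 0.7461 → r_corr = 0.9427 μm/a
  mass loss = 0.9427 μm/a × 8.96 g/cm³ = 8.446 g·m⁻²·a⁻¹
Ordering by g·m⁻²·a⁻¹: zinc (28.2) > copper (8.45)

copper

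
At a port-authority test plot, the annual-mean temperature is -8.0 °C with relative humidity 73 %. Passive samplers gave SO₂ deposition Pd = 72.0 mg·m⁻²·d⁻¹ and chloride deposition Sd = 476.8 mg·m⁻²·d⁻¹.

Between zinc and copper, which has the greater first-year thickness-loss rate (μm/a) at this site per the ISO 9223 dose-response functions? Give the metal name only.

zinc

zinc: f(T) = +0.038·(T−10) [T≤10 °C] = -0.6840
  sulphur-dioxide contribution → 1.228 μm/a
  chloride contribution → 0.5346 μm/a
  ⇒ r_corr(zinc) = 1.762 μm/a
copper: T≤10 °C ⇒ hinge +0.126·(-8.0−10) = -2.2680
  sulphur-dioxide contribution → 0.1238 μm/a
  chloride contribution → 0.5069 μm/a
  ⇒ r_corr(copper) = 0.6307 μm/a
Ordering by μm/a: zinc (1.76) > copper (0.631)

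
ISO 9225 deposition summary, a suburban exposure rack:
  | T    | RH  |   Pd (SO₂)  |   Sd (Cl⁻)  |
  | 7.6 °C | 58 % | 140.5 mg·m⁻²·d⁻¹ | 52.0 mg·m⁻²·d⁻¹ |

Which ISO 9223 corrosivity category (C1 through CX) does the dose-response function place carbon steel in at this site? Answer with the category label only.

carbon steel: T≤10 °C ⇒ hinge +0.150·(7.6−10) = -0.3600
  sulphur-dioxide contribution → 51.55 μm/a
  chloride contribution → 10.86 μm/a
  ⇒ r_corr(carbon steel) = 62.41 μm/a
Category bounds: 50…80 μm/a bracket r_corr ⇒ C4

C4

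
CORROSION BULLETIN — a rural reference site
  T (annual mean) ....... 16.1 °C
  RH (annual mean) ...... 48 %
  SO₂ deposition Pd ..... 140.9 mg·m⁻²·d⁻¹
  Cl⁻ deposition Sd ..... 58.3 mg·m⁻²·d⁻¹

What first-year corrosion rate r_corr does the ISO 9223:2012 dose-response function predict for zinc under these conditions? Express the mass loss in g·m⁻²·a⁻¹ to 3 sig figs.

r_corr = 12.1 g·m⁻²·a⁻¹

zinc: temperature factor f = -0.071·(6.1) = -0.4331
  sulphur-dioxide contribution → 0.6713 μm/a
  chloride contribution → 1.025 μm/a
  ⇒ r_corr(zinc) = 1.696 μm/a
Convert to mass loss: 1.696 μm/a × 7.14 g/cm³ = 12.11 g·m⁻²·a⁻¹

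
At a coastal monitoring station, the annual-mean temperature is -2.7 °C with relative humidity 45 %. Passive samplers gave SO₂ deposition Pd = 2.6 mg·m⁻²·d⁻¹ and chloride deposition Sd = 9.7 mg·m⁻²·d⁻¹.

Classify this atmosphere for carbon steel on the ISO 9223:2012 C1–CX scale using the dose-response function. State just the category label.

carbon steel: f(T) = +0.150·(T−10) [T≤10 °C] = -1.9050
  Pd branch = 1.77·Pd^0.52·e^(0.02·RH+f) = 1.065 μm/a
  Cl⁻ term: 0.102·9.7^0.62·exp(0.033·45+0.04·-2.7) = 1.654
  r_corr = 1.065 + 1.654 = 2.718 μm/a
2.72 μm/a falls in (1.3, 25] for carbon steel → category C2

C2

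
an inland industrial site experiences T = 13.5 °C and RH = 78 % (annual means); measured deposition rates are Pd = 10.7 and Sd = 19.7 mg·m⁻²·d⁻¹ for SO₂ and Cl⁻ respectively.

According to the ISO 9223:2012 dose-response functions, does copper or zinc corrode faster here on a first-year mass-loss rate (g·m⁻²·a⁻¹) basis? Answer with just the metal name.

copper: f(T) = -0.080·(T−10) [T>10 °C] = -0.2800
  SO₂ term: 0.0053·10.7^0.26·exp(0.059·78-0.2800) = 0.7395
  Cl⁻ term: 0.01025·19.7^0.27·exp(0.036·78+0.049·13.5) = 0.7362
  sum: 0.7395 + 0.7362 → r_corr = 1.476 μm/a
  mass loss = 1.476 μm/a × 8.96 g/cm³ = 13.22 g·m⁻²·a⁻¹
zinc: f(T) = -0.071·(T−10) [T>10 °C] = -0.2485
  SO₂ term: 0.0129·10.7^0.44·exp(0.046·78-0.2485) = 1.032
  Cl⁻ term: 0.0175·19.7^0.57·exp(0.008·78+0.085·13.5) = 0.5626
  r_corr = 1.032 + 0.5626 = 1.595 μm/a
  mass loss = 1.595 μm/a × 7.14 g/cm³ = 11.39 g·m⁻²·a⁻¹
Ordering by g·m⁻²·a⁻¹: copper (13.2) > zinc (11.4)

copper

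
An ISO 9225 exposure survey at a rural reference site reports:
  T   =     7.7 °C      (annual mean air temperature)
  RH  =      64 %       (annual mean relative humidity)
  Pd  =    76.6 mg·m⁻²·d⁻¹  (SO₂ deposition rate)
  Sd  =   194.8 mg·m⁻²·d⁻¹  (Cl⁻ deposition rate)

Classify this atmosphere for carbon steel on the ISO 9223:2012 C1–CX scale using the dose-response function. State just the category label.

C4

carbon steel: f(T) = +0.150·(T−10) [T≤10 °C] = -0.3450
  sulphur-dioxide contribution → 43.04 μm/a
  chloride contribution → 30.14 μm/a
  ⇒ r_corr(carbon steel) = 73.18 μm/a
73.2 μm/a falls in (50, 80] for carbon steel → category C4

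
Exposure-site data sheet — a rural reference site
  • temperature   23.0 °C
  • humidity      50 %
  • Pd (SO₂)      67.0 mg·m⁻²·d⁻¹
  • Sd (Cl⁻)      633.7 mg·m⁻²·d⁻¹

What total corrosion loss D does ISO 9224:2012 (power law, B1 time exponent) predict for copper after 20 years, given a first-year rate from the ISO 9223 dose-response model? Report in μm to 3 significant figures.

D(20) = 8.85 μm

copper: temperature factor f = -0.080·(13.0) = -1.0400
  Pd branch = 0.0053·Pd^0.26·e^(0.059·RH+f) = 0.1068 μm/a
  Cl⁻ term: 0.01025·633.7^0.27·exp(0.036·50+0.049·23.0) = 1.092
  sum: 0.1068 + 1.092 → r_corr = 1.199 μm/a
ISO 9224: D(t) = r_corr · t^b with b = 0.667 (copper, B1)
  D(20) = 1.199 × 20^0.667 = 1.199 × 7.375 = 8.845 μm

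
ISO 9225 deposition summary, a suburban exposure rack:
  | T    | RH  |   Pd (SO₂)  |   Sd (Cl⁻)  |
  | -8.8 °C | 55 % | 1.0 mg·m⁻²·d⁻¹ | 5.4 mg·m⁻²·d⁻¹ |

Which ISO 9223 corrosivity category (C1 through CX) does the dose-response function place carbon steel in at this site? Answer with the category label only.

C2

carbon steel: T≤10 °C ⇒ hinge +0.150·(-8.8−10) = -2.8200
  sulphur-dioxide contribution → 0.3169 μm/a
  chloride contribution → 1.253 μm/a
  total first-year rate 1.57 μm/a
1.57 μm/a falls in (1.3, 25] for carbon steel → category C2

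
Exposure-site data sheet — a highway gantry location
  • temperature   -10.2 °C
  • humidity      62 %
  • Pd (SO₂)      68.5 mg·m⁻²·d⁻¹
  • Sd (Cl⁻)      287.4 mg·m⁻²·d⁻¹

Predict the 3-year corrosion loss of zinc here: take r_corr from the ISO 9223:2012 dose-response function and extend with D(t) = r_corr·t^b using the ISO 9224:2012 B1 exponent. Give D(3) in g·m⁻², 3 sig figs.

zinc: f(T) = +0.038·(T−10) [T≤10 °C] = -0.7676
  SO₂ term: 0.0129·68.5^0.44·exp(0.046·62-0.7676) = 0.6661
  Sd branch = 0.0175·Sd^0.57·e^(0.008·RH+0.085·T) = 0.3043 μm/a
  r_corr = 0.6661 + 0.3043 = 0.9704 μm/a
Long-term exponent b (ISO 9224 Table 2, B1) = 0.813
  D(3) = 0.9704 × 3^0.813 = 0.9704 × 2.443 = 2.37 μm
  Mass loss = 2.37 μm × 7.14 g/cm³ = 16.93 g·m⁻²

D(3) = 16.9 g·m⁻²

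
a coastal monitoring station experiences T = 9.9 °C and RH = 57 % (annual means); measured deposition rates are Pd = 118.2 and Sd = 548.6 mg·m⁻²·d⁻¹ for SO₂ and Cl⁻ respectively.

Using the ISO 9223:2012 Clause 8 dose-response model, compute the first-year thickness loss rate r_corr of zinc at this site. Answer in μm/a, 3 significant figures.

zinc: temperature factor f = +0.038·(-0.1) = -0.0038
  Pd branch = 0.0129·Pd^0.44·e^(0.046·RH+f) = 1.444 μm/a
  Cl⁻ term: 0.0175·548.6^0.57·exp(0.008·57+0.085·9.9) = 2.333
  sum: 1.444 + 2.333 → r_corr = 3.777 μm/a

r_corr = 3.78 μm/a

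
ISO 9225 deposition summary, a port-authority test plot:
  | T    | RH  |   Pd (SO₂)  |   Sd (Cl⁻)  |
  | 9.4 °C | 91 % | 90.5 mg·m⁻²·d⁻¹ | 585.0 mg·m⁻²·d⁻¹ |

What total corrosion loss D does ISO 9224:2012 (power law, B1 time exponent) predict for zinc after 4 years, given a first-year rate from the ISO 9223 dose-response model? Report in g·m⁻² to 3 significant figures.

D(4) = 200 g·m⁻²

zinc: f(T) = +0.038·(T−10) [T≤10 °C] = -0.0228
  Pd branch = 0.0129·Pd^0.44·e^(0.046·RH+f) = 6.02 μm/a
  Cl⁻ term: 0.0175·585.0^0.57·exp(0.008·91+0.085·9.4) = 3.044
  r_corr = 6.02 + 3.044 = 9.064 μm/a
Long-term exponent b (ISO 9224 Table 2, B1) = 0.813
  D(4) = 9.064 × 4^0.813 = 9.064 × 3.087 = 27.98 μm
  Mass loss = 27.98 μm × 7.14 g/cm³ = 199.8 g·m⁻²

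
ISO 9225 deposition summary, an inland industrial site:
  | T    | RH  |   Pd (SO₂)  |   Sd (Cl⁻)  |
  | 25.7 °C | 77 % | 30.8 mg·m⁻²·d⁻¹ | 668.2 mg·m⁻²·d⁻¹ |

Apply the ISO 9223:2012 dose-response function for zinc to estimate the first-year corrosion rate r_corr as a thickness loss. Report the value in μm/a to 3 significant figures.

r_corr = 12.4 μm/a

zinc: T>10 °C ⇒ hinge -0.071·(25.7−10) = -1.1147
  sulphur-dioxide contribution → 0.6603 μm/a
  chloride contribution → 11.73 μm/a
  total first-year rate 12.4 μm/a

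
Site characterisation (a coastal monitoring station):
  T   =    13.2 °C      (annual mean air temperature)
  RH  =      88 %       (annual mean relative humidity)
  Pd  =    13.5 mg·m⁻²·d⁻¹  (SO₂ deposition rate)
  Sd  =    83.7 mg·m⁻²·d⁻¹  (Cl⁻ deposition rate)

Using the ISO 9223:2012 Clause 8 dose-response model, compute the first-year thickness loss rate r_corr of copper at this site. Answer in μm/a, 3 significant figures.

r_corr = 2.99 μm/a

copper: temperature factor f = -0.080·(3.2) = -0.2560
  Pd branch = 0.0053·Pd^0.26·e^(0.059·RH+f) = 1.452 μm/a
  Sd branch = 0.01025·Sd^0.27·e^(0.036·RH+0.049·T) = 1.537 μm/a
  r_corr = 1.452 + 1.537 = 2.988 μm/a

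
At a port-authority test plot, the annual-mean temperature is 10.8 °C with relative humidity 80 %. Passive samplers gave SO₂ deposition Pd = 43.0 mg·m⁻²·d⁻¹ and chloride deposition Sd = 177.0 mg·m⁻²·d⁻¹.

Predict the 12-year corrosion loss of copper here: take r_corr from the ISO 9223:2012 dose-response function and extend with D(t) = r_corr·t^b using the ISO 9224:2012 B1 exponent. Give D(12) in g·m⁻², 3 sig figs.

copper: temperature factor f = -0.080·(0.8) = -0.0640
  SO₂ term: 0.0053·43.0^0.26·exp(0.059·80-0.0640) = 1.483
  Cl⁻ term: 0.01025·177.0^0.27·exp(0.036·80+0.049·10.8) = 1.254
  r_corr = 1.483 + 1.254 = 2.737 μm/a
Long-term exponent b (ISO 9224 Table 2, B1) = 0.667
  D(12) = 2.737 × 12^0.667 = 2.737 × 5.246 = 14.36 μm
  Mass loss = 14.36 μm × 8.96 g/cm³ = 128.6 g·m⁻²

D(12) = 129 g·m⁻²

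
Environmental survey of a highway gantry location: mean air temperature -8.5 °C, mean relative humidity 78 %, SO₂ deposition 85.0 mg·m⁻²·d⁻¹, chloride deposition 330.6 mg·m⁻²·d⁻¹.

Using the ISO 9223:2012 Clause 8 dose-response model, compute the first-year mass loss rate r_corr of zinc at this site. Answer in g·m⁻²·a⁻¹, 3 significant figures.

zinc: T≤10 °C ⇒ hinge +0.038·(-8.5−10) = -0.7030
  Pd branch = 0.0129·Pd^0.44·e^(0.046·RH+f) = 1.631 μm/a
  Cl⁻ term: 0.0175·330.6^0.57·exp(0.008·78+0.085·-8.5) = 0.4328
  sum: 1.631 + 0.4328 → r_corr = 2.064 μm/a
Convert to mass loss: 2.064 μm/a × 7.14 g/cm³ = 14.74 g·m⁻²·a⁻¹

r_corr = 14.7 g·m⁻²·a⁻¹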